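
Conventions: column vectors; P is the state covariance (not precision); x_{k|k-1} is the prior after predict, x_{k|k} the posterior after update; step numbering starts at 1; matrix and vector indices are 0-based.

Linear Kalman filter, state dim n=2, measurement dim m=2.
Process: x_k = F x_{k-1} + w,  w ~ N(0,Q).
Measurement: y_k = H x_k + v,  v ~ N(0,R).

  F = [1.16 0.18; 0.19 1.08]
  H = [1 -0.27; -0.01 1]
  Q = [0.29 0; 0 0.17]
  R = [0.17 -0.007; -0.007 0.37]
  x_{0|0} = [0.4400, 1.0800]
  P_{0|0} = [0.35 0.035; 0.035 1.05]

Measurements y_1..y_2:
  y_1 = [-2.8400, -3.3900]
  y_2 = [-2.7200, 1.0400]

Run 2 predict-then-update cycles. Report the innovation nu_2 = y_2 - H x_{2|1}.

innov = [0.1986, 4.1722]

step 1: x^-=[0.7048, 1.2500]  P^-=[0.8096 0.3263; 0.3263 1.4217]  S=[0.9070 -0.0718; -0.0718 1.7853]  K=[0.8121 0.2109; -0.0006 0.7945]  nu=[-3.2073, -4.6330]  x^+=[-2.8770, -2.4290]  P^+=[0.1565 0.0739; 0.0739 0.2947]
step 2: x^-=[-3.7745, -3.1700]  P^-=[0.5411 0.1869; 0.1869 0.5497]  S=[0.6502 0.0266; 0.0266 0.9161]  K=[0.7473 0.1765; 0.0348 0.5971]  nu=[0.1986, 4.1722]  x^+=[-2.8899, -0.6720]  P^+=[0.1424 0.0615; 0.0615 0.2213]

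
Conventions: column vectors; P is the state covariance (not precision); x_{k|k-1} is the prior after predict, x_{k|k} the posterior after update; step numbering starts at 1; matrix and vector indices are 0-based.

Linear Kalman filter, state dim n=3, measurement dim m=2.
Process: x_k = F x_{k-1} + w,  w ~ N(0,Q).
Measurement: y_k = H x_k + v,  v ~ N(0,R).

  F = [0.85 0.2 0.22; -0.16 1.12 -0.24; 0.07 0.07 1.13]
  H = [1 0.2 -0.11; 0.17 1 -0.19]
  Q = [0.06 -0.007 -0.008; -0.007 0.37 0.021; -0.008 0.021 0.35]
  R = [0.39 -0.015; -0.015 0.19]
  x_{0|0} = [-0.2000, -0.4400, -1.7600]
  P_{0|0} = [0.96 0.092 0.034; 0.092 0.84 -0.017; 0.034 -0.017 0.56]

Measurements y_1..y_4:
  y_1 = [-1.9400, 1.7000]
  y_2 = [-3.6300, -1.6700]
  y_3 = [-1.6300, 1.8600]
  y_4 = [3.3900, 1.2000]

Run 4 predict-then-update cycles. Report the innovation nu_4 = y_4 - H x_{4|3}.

step 1: x^-=[-0.6452, -0.0384, -2.0336]  P^-=[0.8568 0.0942 0.2359; 0.0942 1.4593 -0.0975; 0.2359 -0.0975 1.0775]  S=[1.3083 0.5076; 0.5076 1.7668]  K=[0.6828 -0.0858; -0.0279 0.8535; 0.1490 -0.1912]  nu=[-1.5108, 1.4617]  x^+=[-1.8021, 1.2513, -2.5382]  P^+=[0.2934 -0.0486 0.1466; -0.0486 0.1953 0.1289; 0.1466 0.1289 1.0128]
step 2: x^-=[-1.8399, 2.2990, -2.9067]  P^-=[0.3785 -0.1108 0.4346; -0.1108 0.6402 -0.1128; 0.4346 -0.1128 1.6887]  S=[0.6796 0.0241; 0.0241 0.8793]  K=[0.4597 -0.1593; 0.0177 0.7306; 0.3478 -0.4188]  nu=[-2.5696, -4.2085]  x^+=[-2.3505, -0.8213, -2.0381]  P^+=[0.2161 -0.0220 0.2733; -0.0220 0.1700 0.1460; 0.2733 0.1460 1.4593]
step 3: x^-=[-2.6105, -0.0547, -2.5251]  P^-=[0.4011 -0.1320 0.6703; -0.1320 0.6232 -0.2370; 0.6703 -0.2370 2.2814]  S=[0.6538 -0.0158; -0.0158 0.9091]  K=[0.4555 -0.2024; 0.0458 0.7112; 0.5544 -0.6025]  nu=[0.7137, 1.8787]  x^+=[-2.6656, 1.3142, -3.2614]  P^+=[0.2254 -0.0098 0.3883; -0.0098 0.1631 0.1418; 0.3883 0.1418 1.7399]
step 4: x^-=[-2.7204, 2.6811, -3.7799]  P^-=[0.4679 -0.1668 0.8527; -0.1668 0.6376 -0.3409; 0.8527 -0.3409 2.6574]  S=[0.6763 -0.0523; -0.0523 0.9549]  K=[0.4857 -0.2344; 0.0523 0.7088; 0.6738 -0.6971]  nu=[5.1584, -1.7369]  x^+=[0.1923, 1.7197, 0.9067]  P^+=[0.2440 -0.0079 0.4493; -0.0079 0.1600 0.1301; 0.4493 0.1301 1.8371]

innov = [5.1584, -1.7369]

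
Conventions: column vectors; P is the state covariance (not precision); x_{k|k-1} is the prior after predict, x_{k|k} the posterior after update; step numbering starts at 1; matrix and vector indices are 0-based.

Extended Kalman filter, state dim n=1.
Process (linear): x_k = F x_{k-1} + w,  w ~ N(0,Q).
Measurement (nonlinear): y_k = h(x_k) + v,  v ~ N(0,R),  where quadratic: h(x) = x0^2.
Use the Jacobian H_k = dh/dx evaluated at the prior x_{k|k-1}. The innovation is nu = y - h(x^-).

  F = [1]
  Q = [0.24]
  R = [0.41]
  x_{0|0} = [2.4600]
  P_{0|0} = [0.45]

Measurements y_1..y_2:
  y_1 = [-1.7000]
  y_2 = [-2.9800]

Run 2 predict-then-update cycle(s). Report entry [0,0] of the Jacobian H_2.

step 1: x^-=[2.4600]  P^-=[0.6900]  H_jac=[4.9200]  S=[17.1124]  K=[0.1984]  nu=[-7.7516]  x^+=[0.9222]  P^+=[0.0165]
step 2: x^-=[0.9222]  P^-=[0.2565]  H_jac=[1.8444]  S=[1.2827]  K=[0.3689]  nu=[-3.8305]  x^+=[-0.4907]  P^+=[0.0820]

H_jac[0,0] = 1.8444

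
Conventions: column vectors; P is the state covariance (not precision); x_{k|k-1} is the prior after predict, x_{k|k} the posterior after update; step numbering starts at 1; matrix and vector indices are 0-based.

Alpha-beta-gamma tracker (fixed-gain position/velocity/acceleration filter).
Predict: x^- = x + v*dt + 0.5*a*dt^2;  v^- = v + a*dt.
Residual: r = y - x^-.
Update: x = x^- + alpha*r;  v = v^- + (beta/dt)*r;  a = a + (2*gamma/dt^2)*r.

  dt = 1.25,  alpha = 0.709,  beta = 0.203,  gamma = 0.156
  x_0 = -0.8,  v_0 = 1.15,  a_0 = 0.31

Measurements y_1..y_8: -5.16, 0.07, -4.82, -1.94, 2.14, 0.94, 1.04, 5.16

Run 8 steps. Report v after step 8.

v_post = 3.4873

step 1: x_pred=0.8797  r=-6.0397  x^+=-3.4025  v^+=0.5567  a^+=-0.8960
step 2: x_pred=-3.4066  r=3.4766  x^+=-0.9417  v^+=0.0013  a^+=-0.2018
step 3: x_pred=-1.0978  r=-3.7222  x^+=-3.7368  v^+=-0.8555  a^+=-0.9450
step 4: x_pred=-5.5445  r=3.6045  x^+=-2.9889  v^+=-1.4514  a^+=-0.2253
step 5: x_pred=-4.9792  r=7.1192  x^+=0.0683  v^+=-0.5769  a^+=1.1963
step 6: x_pred=0.2818  r=0.6582  x^+=0.7485  v^+=1.0253  a^+=1.3277
step 7: x_pred=3.0674  r=-2.0274  x^+=1.6300  v^+=2.3557  a^+=0.9229
step 8: x_pred=5.2956  r=-0.1356  x^+=5.1995  v^+=3.4873  a^+=0.8958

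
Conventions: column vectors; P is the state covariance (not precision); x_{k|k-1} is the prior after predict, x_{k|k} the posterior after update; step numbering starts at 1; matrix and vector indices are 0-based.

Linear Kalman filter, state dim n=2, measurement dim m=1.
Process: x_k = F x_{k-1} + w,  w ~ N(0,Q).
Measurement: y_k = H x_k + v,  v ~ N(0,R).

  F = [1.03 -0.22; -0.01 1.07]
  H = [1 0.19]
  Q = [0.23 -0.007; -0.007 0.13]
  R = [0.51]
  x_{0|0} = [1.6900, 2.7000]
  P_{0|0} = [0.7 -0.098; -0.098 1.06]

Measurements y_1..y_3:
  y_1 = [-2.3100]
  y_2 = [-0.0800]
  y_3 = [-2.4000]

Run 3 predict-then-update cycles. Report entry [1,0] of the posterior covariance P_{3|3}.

step 1: x^-=[1.1467, 2.8721]  P^-=[1.0683 -0.3720; -0.3720 1.3458]  S=[1.4856]  K=[0.6716; -0.0783]  nu=[-4.0024]  x^+=[-1.5412, 3.1853]  P^+=[0.3983 -0.2939; -0.2939 1.3367]
step 2: x^-=[-2.2882, 3.4237]  P^-=[0.8505 -0.6503; -0.6503 1.6667]  S=[1.1735]  K=[0.6194; -0.2843]  nu=[1.5577]  x^+=[-1.3233, 2.9809]  P^+=[0.4002 -0.4436; -0.4436 1.5718]
step 3: x^-=[-2.0188, 3.2028]  P^-=[0.9317 -0.8710; -0.8710 1.9391]  S=[1.1807]  K=[0.6489; -0.4257]  nu=[-0.9897]  x^+=[-2.6611, 3.6241]  P^+=[0.4345 -0.5449; -0.5449 1.7252]

P_post[1,0] = -0.5449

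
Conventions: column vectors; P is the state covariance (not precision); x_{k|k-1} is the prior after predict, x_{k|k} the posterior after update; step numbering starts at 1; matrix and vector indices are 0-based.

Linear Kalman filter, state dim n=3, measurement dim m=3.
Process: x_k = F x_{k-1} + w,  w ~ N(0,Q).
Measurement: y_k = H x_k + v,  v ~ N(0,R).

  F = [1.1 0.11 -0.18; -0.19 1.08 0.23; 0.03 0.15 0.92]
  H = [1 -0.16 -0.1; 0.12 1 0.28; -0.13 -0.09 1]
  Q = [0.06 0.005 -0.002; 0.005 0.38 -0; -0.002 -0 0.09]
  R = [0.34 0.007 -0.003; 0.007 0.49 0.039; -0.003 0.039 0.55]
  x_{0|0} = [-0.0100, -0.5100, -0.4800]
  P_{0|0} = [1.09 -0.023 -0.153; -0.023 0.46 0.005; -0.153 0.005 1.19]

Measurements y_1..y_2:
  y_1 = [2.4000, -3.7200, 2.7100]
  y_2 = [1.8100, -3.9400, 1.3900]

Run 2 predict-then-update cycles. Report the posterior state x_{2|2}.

x_post = [1.1378, -3.9670, 0.6262]

step 1: x^-=[0.0193, -0.6593, -0.5184]  P^-=[1.4778 -0.2891 -0.3130; -0.2891 1.0441 0.3509; -0.3130 0.3509 1.1013]  S=[2.0219 -0.4318 -0.6403; -0.4318 1.7478 0.5869; -0.6403 0.5869 1.6962]  K=[0.7821 0.0847 -0.0165; -0.1388 0.6322 -0.0975; -0.0159 0.1516 0.5962]  nu=[2.2234, -2.9179, 3.1716]  x^+=[1.4586, -3.1221, 0.8950]  P^+=[0.2703 0.0062 0.0276; 0.0062 0.3044 -0.0004; 0.0276 -0.0004 0.3374]
step 2: x^-=[1.1000, -3.4431, 0.3989]  P^-=[0.3923 -0.0141 -0.0152; -0.0141 0.7575 0.1142; -0.0152 0.1142 0.3842]  S=[0.7667 -0.1123 -0.1132; -0.1123 1.3428 0.1843; -0.1132 0.1843 0.9300]  K=[0.5236 0.0679 -0.0195; -0.1170 0.5878 -0.0793; -0.0216 0.1098 0.3798]  nu=[0.1990, -0.7406, 0.8243]  x^+=[1.1378, -3.9670, 0.6262]  P^+=[0.1817 0.0102 0.0149; 0.0102 0.2811 0.0063; 0.0149 0.0063 0.2157]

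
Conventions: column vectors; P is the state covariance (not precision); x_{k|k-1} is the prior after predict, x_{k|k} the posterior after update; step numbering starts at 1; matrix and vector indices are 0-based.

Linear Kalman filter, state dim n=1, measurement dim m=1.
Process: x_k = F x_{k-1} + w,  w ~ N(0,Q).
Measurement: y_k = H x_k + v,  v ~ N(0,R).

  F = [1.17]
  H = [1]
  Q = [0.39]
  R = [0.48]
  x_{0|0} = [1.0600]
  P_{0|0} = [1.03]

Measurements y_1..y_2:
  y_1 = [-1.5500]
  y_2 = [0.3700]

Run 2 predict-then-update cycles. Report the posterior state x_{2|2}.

step 1: x^-=[1.2402]  P^-=[1.8000]  S=[2.2800]  K=[0.7895]  nu=[-2.7902]  x^+=[-0.9626]  P^+=[0.3789]
step 2: x^-=[-1.1262]  P^-=[0.9087]  S=[1.3887]  K=[0.6544]  nu=[1.4962]  x^+=[-0.1471]  P^+=[0.3141]

x_post = [-0.1471]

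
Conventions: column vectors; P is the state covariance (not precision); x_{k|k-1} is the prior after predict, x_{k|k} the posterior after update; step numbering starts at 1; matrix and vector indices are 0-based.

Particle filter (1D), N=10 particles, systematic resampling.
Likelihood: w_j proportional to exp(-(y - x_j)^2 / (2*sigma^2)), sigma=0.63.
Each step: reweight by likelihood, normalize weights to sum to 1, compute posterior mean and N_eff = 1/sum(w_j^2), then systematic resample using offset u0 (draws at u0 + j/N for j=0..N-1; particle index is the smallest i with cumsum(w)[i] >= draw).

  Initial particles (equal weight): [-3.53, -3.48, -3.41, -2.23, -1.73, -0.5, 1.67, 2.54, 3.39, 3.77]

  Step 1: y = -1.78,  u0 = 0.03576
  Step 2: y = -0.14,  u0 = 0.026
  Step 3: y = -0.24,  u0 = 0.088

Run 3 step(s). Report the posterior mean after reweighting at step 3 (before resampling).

post_mean = -1.7361

step 1: w=[0.0107, 0.0132, 0.0178, 0.3911, 0.5032, 0.0641, 0.0000, 0.0000, 0.0000, 0.0000]  mean=-1.9189  Neff=2.4340  idx=[2, 3, 3, 3, 4, 4, 4, 4, 4, 4]
step 2: w=[0.0000, 0.0156, 0.0156, 0.0156, 0.1588, 0.1588, 0.1588, 0.1588, 0.1588, 0.1588]  mean=-1.7535  Neff=6.5736  idx=[2, 4, 5, 5, 6, 7, 7, 8, 8, 9]
step 3: w=[0.0123, 0.1097, 0.1097, 0.1097, 0.1097, 0.1097, 0.1097, 0.1097, 0.1097, 0.1097]  mean=-1.7361  Neff=9.2120  idx=[1, 2, 3, 4, 5, 6, 7, 8, 8, 9]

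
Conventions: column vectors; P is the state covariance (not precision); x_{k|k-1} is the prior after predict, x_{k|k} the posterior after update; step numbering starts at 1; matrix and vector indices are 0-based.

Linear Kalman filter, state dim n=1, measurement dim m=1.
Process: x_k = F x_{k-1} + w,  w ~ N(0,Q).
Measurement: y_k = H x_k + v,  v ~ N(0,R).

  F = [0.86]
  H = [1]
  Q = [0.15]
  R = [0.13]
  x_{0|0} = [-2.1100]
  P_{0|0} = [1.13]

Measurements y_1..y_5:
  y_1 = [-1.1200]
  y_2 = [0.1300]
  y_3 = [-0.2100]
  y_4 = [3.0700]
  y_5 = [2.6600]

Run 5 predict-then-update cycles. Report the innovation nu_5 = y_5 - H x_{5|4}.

innov = [1.0937]

step 1: x^-=[-1.8146]  P^-=[0.9857]  S=[1.1157]  K=[0.8835]  nu=[0.6946]  x^+=[-1.2009]  P^+=[0.1149]
step 2: x^-=[-1.0328]  P^-=[0.2349]  S=[0.3649]  K=[0.6438]  nu=[1.1628]  x^+=[-0.2842]  P^+=[0.0837]
step 3: x^-=[-0.2444]  P^-=[0.2119]  S=[0.3419]  K=[0.6198]  nu=[0.0344]  x^+=[-0.2231]  P^+=[0.0806]
step 4: x^-=[-0.1919]  P^-=[0.2096]  S=[0.3396]  K=[0.6172]  nu=[3.2619]  x^+=[1.8213]  P^+=[0.0802]
step 5: x^-=[1.5663]  P^-=[0.2093]  S=[0.3393]  K=[0.6169]  nu=[1.0937]  x^+=[2.2410]  P^+=[0.0802]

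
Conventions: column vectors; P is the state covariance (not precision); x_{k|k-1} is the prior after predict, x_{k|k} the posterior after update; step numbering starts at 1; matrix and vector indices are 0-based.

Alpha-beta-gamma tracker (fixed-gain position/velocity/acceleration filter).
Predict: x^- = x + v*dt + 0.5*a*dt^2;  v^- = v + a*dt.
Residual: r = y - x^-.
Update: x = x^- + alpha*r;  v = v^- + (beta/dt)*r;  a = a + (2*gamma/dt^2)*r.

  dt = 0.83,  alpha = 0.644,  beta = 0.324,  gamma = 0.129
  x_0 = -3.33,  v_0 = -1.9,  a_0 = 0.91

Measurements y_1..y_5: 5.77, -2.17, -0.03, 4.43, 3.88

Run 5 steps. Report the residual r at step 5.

resid = -3.3348

step 1: x_pred=-4.5936  r=10.3636  x^+=2.0806  v^+=2.9008  a^+=4.7913
step 2: x_pred=6.1386  r=-8.3086  x^+=0.7879  v^+=3.6342  a^+=1.6796
step 3: x_pred=4.3828  r=-4.4128  x^+=1.5410  v^+=3.3057  a^+=0.0270
step 4: x_pred=4.2940  r=0.1360  x^+=4.3816  v^+=3.3812  a^+=0.0779
step 5: x_pred=7.2148  r=-3.3348  x^+=5.0672  v^+=2.1441  a^+=-1.1710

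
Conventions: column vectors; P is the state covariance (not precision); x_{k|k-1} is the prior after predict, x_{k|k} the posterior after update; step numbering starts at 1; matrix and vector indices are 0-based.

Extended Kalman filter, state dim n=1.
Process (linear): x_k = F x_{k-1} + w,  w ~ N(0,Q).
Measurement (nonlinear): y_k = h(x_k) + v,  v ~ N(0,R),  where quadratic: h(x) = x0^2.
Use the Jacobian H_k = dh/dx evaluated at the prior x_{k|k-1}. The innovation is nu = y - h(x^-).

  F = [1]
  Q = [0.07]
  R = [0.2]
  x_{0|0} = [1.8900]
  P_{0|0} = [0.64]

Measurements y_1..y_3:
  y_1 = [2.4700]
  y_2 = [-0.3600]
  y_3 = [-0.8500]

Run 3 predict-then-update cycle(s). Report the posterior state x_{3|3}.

x_post = [0.3442]

step 1: x^-=[1.8900]  P^-=[0.7100]  H_jac=[3.7800]  S=[10.3448]  K=[0.2594]  nu=[-1.1021]  x^+=[1.6041]  P^+=[0.0137]
step 2: x^-=[1.6041]  P^-=[0.0837]  H_jac=[3.2082]  S=[1.0617]  K=[0.2530]  nu=[-2.9331]  x^+=[0.8620]  P^+=[0.0158]
step 3: x^-=[0.8620]  P^-=[0.0858]  H_jac=[1.7241]  S=[0.4550]  K=[0.3250]  nu=[-1.5931]  x^+=[0.3442]  P^+=[0.0377]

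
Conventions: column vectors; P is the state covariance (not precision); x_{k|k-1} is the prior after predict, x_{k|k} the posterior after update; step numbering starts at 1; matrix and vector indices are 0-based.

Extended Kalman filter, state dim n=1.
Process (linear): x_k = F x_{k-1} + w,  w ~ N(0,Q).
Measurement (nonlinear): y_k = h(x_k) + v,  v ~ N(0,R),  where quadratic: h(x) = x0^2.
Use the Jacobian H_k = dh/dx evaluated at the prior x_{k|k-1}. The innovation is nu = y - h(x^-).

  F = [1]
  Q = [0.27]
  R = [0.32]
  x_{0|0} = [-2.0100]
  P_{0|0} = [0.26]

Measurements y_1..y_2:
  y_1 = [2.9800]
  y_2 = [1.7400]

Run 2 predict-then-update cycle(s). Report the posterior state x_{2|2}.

step 1: x^-=[-2.0100]  P^-=[0.5300]  H_jac=[-4.0200]  S=[8.8850]  K=[-0.2398]  nu=[-1.0601]  x^+=[-1.7558]  P^+=[0.0191]
step 2: x^-=[-1.7558]  P^-=[0.2891]  H_jac=[-3.5116]  S=[3.8848]  K=[-0.2613]  nu=[-1.3428]  x^+=[-1.4049]  P^+=[0.0238]

x_post = [-1.4049]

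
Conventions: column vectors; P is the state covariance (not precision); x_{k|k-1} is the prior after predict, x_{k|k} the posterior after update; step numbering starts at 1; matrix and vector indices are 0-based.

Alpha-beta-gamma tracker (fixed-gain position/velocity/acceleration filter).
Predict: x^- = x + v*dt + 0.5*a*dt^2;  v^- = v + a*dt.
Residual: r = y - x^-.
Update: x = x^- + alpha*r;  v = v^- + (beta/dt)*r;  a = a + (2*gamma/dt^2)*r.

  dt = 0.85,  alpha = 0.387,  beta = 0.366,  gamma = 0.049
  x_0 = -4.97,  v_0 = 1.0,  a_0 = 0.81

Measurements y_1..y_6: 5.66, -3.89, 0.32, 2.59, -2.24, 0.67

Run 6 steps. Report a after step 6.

step 1: x_pred=-3.8274  r=9.4874  x^+=-0.1558  v^+=5.7737  a^+=2.0969
step 2: x_pred=5.5093  r=-9.3993  x^+=1.8718  v^+=3.5088  a^+=0.8219
step 3: x_pred=5.1512  r=-4.8312  x^+=3.2815  v^+=2.1272  a^+=0.1666
step 4: x_pred=5.1498  r=-2.5598  x^+=4.1592  v^+=1.1666  a^+=-0.1806
step 5: x_pred=5.0855  r=-7.3255  x^+=2.2506  v^+=-2.1412  a^+=-1.1742
step 6: x_pred=0.0064  r=0.6636  x^+=0.2632  v^+=-2.8535  a^+=-1.0842

a_post = -1.0842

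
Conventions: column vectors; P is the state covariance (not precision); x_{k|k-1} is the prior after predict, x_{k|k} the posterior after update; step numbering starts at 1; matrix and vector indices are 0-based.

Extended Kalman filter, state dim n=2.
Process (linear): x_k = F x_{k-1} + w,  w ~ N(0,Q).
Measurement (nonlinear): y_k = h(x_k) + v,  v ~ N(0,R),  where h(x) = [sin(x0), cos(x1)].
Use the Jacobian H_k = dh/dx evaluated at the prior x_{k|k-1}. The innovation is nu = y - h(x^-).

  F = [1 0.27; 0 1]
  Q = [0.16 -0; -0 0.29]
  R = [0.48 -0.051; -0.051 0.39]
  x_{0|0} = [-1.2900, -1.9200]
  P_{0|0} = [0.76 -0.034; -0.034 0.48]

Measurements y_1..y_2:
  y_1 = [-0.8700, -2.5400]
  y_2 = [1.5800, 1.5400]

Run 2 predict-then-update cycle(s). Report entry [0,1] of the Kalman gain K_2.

step 1: x^-=[-1.8084, -1.9200]  P^-=[0.9366 0.0956; 0.0956 0.7700]  H_jac=[-0.2354 0.0000; 0.0000 0.9396]  S=[0.5319 -0.0721; -0.0721 1.0699]  K=[-0.4068 0.0565; 0.0499 0.6796]  nu=[0.1019, -2.1979]  x^+=[-1.9741, -3.4087]  P^+=[0.8419 0.0455; 0.0455 0.2794]
step 2: x^-=[-2.8944, -3.4087]  P^-=[1.0468 0.1210; 0.1210 0.5694]  H_jac=[-0.9696 0.0000; 0.0000 -0.2639]  S=[1.4642 -0.0200; -0.0200 0.4297]  K=[-0.6947 -0.1067; -0.0850 -0.3537]  nu=[1.8246, 2.5045]  x^+=[-4.4293, -4.4496]  P^+=[0.3383 0.0235; 0.0235 0.5063]

K[0,1] = -0.1067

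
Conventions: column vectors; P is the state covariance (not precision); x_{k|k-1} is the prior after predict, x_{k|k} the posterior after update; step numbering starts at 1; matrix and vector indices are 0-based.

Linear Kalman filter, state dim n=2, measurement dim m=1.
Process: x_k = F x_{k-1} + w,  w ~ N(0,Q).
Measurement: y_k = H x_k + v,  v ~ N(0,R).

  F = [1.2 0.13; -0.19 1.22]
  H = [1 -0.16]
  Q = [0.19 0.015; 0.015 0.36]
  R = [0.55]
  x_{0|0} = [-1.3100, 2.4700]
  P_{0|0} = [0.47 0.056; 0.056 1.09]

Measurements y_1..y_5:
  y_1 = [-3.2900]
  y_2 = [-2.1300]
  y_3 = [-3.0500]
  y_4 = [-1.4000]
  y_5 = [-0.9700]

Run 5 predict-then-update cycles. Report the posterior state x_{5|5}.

x_post = [0.5863, 10.4163]

step 1: x^-=[-1.2509, 3.2623]  P^-=[0.9027 0.1613; 0.1613 1.9734]  S=[1.4516]  K=[0.6041; -0.1064]  nu=[-1.5171]  x^+=[-2.1674, 3.4237]  P^+=[0.3730 0.2546; 0.2546 1.9569]
step 2: x^-=[-2.1558, 4.5887]  P^-=[0.8396 0.6068; 0.6068 3.1681]  S=[1.2765]  K=[0.5817; 0.0782]  nu=[0.7600]  x^+=[-1.7137, 4.6482]  P^+=[0.4077 0.5487; 0.5487 3.1603]
step 3: x^-=[-1.4522, 5.9964]  P^-=[1.0017 1.2130; 1.2130 4.8242]  S=[1.2870]  K=[0.6275; 0.3427]  nu=[-0.6384]  x^+=[-1.8528, 5.7776]  P^+=[0.4949 0.9362; 0.9362 4.6730]
step 4: x^-=[-1.4723, 7.4007]  P^-=[1.2737 1.9907; 1.9907 6.8991]  S=[1.3633]  K=[0.7007; 0.6505]  nu=[1.2564]  x^+=[-0.5920, 8.2180]  P^+=[0.6045 1.3693; 1.3693 6.3222]
step 5: x^-=[0.3580, 10.1384]  P^-=[1.5945 2.8508; 2.8508 9.1569]  S=[1.4667]  K=[0.7762; 0.9448]  nu=[0.2942]  x^+=[0.5863, 10.4163]  P^+=[0.7109 1.7753; 1.7753 7.8478]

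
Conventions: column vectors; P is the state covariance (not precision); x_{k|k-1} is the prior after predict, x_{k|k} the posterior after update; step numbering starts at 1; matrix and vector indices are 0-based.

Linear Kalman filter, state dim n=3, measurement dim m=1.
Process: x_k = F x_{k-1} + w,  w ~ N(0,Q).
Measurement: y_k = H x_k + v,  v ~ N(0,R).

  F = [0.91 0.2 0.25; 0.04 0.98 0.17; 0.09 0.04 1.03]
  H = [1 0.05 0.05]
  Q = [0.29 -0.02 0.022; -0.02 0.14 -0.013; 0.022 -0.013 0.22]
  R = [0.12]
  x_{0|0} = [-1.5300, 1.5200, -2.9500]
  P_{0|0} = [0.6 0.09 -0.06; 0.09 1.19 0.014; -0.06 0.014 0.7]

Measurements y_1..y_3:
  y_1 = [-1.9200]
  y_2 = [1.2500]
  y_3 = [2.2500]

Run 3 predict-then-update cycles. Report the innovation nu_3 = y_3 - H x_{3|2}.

step 1: x^-=[-1.8258, 0.9269, -3.1154]  P^-=[0.8851 0.3398 0.2112; 0.3398 1.3150 0.1773; 0.2112 0.1773 0.9601]  S=[1.0668]  K=[0.8555; 0.3885; 0.2513]  nu=[0.0152]  x^+=[-1.8128, 0.9328, -3.1116]  P^+=[0.1043 -0.0147 -0.0181; -0.0147 1.1540 0.0731; -0.0181 0.0731 0.8927]
step 2: x^-=[-2.2410, 0.3127, -3.3308]  P^-=[0.4720 0.2521 0.2672; 0.2521 1.2972 0.2609; 0.2672 0.2609 1.1723]  S=[0.6514]  K=[0.7645; 0.5065; 0.5202]  nu=[3.6419]  x^+=[0.5431, 2.1574, -1.4362]  P^+=[0.0913 -0.0002 0.0082; -0.0002 1.1300 0.0892; 0.0082 0.0892 0.9960]
step 3: x^-=[0.5666, 1.8918, -1.3441]  P^-=[0.4857 0.2732 0.3221; 0.2732 1.2840 0.2971; 0.3221 0.2971 1.2881]  S=[0.6731]  K=[0.7657; 0.5234; 0.5963]  nu=[1.6560]  x^+=[1.8347, 2.7585, -0.3567]  P^+=[0.0910 0.0035 0.0148; 0.0035 1.0997 0.0871; 0.0148 0.0871 1.0488]

innov = [1.6560]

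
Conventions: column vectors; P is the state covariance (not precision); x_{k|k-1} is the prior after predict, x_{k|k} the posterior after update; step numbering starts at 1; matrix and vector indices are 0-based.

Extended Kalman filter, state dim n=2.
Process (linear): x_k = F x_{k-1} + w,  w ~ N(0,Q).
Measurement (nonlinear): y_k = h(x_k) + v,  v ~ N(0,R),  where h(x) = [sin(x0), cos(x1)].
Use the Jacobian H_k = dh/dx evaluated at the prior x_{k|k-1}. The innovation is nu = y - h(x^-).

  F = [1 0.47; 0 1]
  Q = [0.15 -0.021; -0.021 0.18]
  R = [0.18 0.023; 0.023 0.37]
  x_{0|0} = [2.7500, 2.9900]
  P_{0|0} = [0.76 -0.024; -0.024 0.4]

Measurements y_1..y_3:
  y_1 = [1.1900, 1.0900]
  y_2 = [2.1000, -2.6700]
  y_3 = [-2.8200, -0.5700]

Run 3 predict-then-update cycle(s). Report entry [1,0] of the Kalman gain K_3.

step 1: x^-=[4.1553, 2.9900]  P^-=[0.9758 0.1430; 0.1430 0.5800]  H_jac=[-0.5287 0.0000; 0.0000 -0.1510]  S=[0.4528 0.0344; 0.0344 0.3832]  K=[-1.1430 0.0463; -0.1506 -0.2150]  nu=[2.0388, 2.0785]  x^+=[1.9212, 2.2359]  P^+=[0.3871 0.0606; 0.0606 0.5498]
step 2: x^-=[2.9721, 2.2359]  P^-=[0.7156 0.2980; 0.2980 0.7298]  H_jac=[-0.9857 0.0000; 0.0000 -0.7868]  S=[0.8752 0.2541; 0.2541 0.8218]  K=[-0.7944 -0.0397; -0.1459 -0.6536]  nu=[1.9313, -2.0528]  x^+=[1.5195, 3.2960]  P^+=[0.1460 0.0419; 0.0419 0.3116]
step 3: x^-=[3.0686, 3.2960]  P^-=[0.4042 0.1673; 0.1673 0.4916]  H_jac=[-0.9973 0.0000; 0.0000 0.1538]  S=[0.5820 -0.0027; -0.0027 0.3816]  K=[-0.6923 0.0626; -0.2859 0.1961]  nu=[-2.8930, 0.4181]  x^+=[5.0976, 4.2050]  P^+=[0.1235 0.0471; 0.0471 0.4291]

K[1,0] = -0.2859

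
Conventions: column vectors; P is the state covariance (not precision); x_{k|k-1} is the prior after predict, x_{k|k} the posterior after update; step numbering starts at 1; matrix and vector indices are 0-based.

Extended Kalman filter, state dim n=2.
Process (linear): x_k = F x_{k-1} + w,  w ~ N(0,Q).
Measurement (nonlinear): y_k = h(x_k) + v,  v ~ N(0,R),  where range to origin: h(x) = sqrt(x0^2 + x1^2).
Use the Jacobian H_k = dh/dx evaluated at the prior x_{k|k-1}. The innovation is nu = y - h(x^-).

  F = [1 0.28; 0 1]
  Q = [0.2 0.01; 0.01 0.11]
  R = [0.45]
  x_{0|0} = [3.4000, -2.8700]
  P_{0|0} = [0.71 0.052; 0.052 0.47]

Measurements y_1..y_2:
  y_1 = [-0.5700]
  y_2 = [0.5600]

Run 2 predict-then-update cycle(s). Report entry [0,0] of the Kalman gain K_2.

step 1: x^-=[2.5964, -2.8700]  P^-=[0.9760 0.1936; 0.1936 0.5800]  H_jac=[0.6709 -0.7416]  S=[1.0156]  K=[0.5033; -0.2956]  nu=[-4.4402]  x^+=[0.3615, -1.5574]  P^+=[0.7187 0.3447; 0.3447 0.4912]
step 2: x^-=[-0.0746, -1.5574]  P^-=[1.1502 0.4923; 0.4923 0.6012]  H_jac=[-0.0478 -0.9989]  S=[1.0995]  K=[-0.4972; -0.5676]  nu=[-0.9992]  x^+=[0.4222, -0.9903]  P^+=[0.8784 0.1819; 0.1819 0.2470]

K[0,0] = -0.4972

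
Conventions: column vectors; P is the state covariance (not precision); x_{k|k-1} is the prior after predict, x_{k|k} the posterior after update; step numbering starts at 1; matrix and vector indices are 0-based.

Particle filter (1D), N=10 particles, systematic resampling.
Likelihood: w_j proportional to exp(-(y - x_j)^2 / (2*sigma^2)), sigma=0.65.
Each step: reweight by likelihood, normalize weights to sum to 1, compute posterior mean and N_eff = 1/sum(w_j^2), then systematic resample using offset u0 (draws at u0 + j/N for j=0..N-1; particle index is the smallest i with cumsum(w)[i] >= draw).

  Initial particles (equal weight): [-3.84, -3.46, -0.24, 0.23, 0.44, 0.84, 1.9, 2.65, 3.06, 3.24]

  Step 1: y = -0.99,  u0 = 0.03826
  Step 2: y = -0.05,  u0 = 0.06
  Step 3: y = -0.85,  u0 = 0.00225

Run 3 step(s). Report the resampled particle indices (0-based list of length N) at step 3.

step 1: w=[0.0001, 0.0009, 0.6469, 0.2162, 0.1119, 0.0239, 0.0001, 0.0000, 0.0000, 0.0000]  mean=-0.0396  Neff=2.0908  idx=[2, 2, 2, 2, 2, 2, 2, 3, 3, 4]
step 2: w=[0.1032, 0.1032, 0.1032, 0.1032, 0.1032, 0.1032, 0.1032, 0.0982, 0.0982, 0.0811]  mean=-0.0926  Neff=9.9565  idx=[0, 1, 2, 3, 4, 5, 6, 7, 8, 9]
step 3: w=[0.1250, 0.1250, 0.1250, 0.1250, 0.1250, 0.1250, 0.1250, 0.0488, 0.0488, 0.0271]  mean=-0.1757  Neff=8.7006  idx=[0, 0, 1, 2, 3, 4, 4, 5, 6, 7]

resampled_idx = [0, 0, 1, 2, 3, 4, 4, 5, 6, 7]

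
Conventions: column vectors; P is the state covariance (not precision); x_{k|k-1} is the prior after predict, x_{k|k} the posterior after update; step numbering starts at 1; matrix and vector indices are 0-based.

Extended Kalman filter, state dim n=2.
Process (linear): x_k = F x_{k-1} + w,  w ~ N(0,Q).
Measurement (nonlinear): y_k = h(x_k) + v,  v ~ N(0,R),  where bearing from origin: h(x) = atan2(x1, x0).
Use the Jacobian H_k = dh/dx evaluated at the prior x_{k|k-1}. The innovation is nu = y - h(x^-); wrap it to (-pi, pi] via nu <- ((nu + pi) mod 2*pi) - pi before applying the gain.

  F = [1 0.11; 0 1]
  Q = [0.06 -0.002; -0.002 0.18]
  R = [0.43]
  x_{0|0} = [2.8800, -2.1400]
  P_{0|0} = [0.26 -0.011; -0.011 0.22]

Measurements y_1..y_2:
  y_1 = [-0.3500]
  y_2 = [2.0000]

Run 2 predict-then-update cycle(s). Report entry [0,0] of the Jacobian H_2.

H_jac[0,0] = 0.2003

step 1: x^-=[2.6446, -2.1400]  P^-=[0.3202 0.0112; 0.0112 0.4000]  H_jac=[0.1849 0.2285]  S=[0.4628]  K=[0.1335; 0.2020]  nu=[0.3303]  x^+=[2.6887, -2.0733]  P^+=[0.3120 -0.0013; -0.0013 0.3811]
step 2: x^-=[2.4606, -2.0733]  P^-=[0.3763 0.0386; 0.0386 0.5611]  H_jac=[0.2003 0.2377]  S=[0.4805]  K=[0.1760; 0.2937]  nu=[2.7002]  x^+=[2.9358, -1.2803]  P^+=[0.3614 0.0138; 0.0138 0.5197]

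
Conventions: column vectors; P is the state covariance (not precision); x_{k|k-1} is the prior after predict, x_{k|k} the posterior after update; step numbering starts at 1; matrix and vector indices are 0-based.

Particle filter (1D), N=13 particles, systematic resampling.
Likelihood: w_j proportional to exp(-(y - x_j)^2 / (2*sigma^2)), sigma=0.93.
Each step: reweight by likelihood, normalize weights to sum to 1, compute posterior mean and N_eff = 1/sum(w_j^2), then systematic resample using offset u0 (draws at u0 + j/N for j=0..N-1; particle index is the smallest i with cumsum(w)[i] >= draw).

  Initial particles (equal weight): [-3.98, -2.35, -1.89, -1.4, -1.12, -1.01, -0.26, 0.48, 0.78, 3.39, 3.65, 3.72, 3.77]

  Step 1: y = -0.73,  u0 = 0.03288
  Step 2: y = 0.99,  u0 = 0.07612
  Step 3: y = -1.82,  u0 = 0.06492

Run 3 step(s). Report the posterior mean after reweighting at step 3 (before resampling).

step 1: w=[0.0005, 0.0448, 0.0937, 0.1574, 0.1869, 0.1950, 0.1796, 0.0875, 0.0546, 0.0000, 0.0000, 0.0000, 0.0000]  mean=-0.8728  Neff=6.6042  idx=[1, 2, 3, 3, 4, 4, 5, 5, 5, 6, 6, 7, 8]
step 2: w=[0.0005, 0.0026, 0.0116, 0.0116, 0.0240, 0.0240, 0.0312, 0.0312, 0.0312, 0.1275, 0.1275, 0.2707, 0.3067]  mean=0.1162  Neff=4.8983  idx=[6, 8, 9, 10, 10, 11, 11, 11, 11, 12, 12, 12, 12]
step 3: w=[0.2886, 0.2886, 0.1033, 0.1033, 0.1033, 0.0198, 0.0198, 0.0198, 0.0198, 0.0085, 0.0085, 0.0085, 0.0085]  mean=-0.5990  Neff=4.9907  idx=[0, 0, 0, 1, 1, 1, 1, 2, 2, 3, 4, 6, 11]

post_mean = -0.5990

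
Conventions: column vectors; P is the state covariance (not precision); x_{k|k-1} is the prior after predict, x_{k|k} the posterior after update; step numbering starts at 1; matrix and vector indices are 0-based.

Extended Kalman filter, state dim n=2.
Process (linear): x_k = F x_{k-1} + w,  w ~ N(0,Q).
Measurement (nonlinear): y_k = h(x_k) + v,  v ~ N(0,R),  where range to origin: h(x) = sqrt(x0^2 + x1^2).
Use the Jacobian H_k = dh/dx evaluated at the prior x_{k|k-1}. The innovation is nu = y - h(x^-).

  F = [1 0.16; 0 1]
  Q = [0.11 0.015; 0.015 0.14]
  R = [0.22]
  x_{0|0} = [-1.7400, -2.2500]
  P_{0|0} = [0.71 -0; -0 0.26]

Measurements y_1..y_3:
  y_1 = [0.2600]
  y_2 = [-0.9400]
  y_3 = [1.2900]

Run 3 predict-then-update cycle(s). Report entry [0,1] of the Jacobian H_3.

step 1: x^-=[-2.1000, -2.2500]  P^-=[0.8267 0.0566; 0.0566 0.4000]  H_jac=[-0.6823 -0.7311]  S=[0.8751]  K=[-0.6918; -0.3783]  nu=[-2.8177]  x^+=[-0.1506, -1.1841]  P^+=[0.4078 -0.1724; -0.1724 0.2748]
step 2: x^-=[-0.3401, -1.1841]  P^-=[0.4697 -0.1135; -0.1135 0.4148]  H_jac=[-0.2760 -0.9611]  S=[0.5787]  K=[-0.0356; -0.6347]  nu=[-2.1719]  x^+=[-0.2628, 0.1945]  P^+=[0.4689 -0.1265; -0.1265 0.1816]
step 3: x^-=[-0.2317, 0.1945]  P^-=[0.5431 -0.0825; -0.0825 0.3216]  H_jac=[-0.7659 0.6429]  S=[0.7528]  K=[-0.6230; 0.3586]  nu=[0.9875]  x^+=[-0.8469, 0.5486]  P^+=[0.2509 0.0857; 0.0857 0.2248]

H_jac[0,1] = 0.6429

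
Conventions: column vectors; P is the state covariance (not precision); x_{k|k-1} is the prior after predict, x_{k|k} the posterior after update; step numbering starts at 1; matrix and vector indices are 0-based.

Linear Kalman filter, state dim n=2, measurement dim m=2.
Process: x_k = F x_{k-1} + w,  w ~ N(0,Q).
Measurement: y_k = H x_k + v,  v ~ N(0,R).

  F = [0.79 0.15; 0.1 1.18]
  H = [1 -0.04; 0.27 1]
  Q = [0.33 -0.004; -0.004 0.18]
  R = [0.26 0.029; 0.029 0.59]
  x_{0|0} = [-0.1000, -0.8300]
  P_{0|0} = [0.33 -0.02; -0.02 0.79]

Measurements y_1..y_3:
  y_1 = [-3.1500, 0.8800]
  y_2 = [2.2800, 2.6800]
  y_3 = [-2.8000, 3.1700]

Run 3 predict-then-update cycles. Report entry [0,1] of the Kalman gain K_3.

step 1: x^-=[-0.2035, -0.9894]  P^-=[0.5490 0.1430; 0.1430 1.2786]  S=[0.7996 0.2675; 0.2675 1.9858]  K=[0.6601 0.0577; -0.1121 0.6784]  nu=[-2.9861, 1.9243]  x^+=[-2.0636, 0.6509]  P^+=[0.1736 0.0063; 0.0063 0.3953]
step 2: x^-=[-1.5326, 0.5617]  P^-=[0.4487 0.0857; 0.0857 0.7336]  S=[0.7030 0.2056; 0.2056 1.4026]  K=[0.6167 0.0571; -0.0811 0.5514]  nu=[3.8351, 2.5321]  x^+=[0.9770, 1.6469]  P^+=[0.1623 0.0077; 0.0077 0.3209]
step 3: x^-=[1.0188, 2.0411]  P^-=[0.4403 0.0730; 0.0730 0.6303]  S=[0.6955 0.1948; 0.1948 1.2918]  K=[0.6132 0.0560; -0.0755 0.5146]  nu=[-3.7372, 0.8538]  x^+=[-1.2251, 2.7626]  P^+=[0.1614 0.0073; 0.0073 0.2994]

K[0,1] = 0.0560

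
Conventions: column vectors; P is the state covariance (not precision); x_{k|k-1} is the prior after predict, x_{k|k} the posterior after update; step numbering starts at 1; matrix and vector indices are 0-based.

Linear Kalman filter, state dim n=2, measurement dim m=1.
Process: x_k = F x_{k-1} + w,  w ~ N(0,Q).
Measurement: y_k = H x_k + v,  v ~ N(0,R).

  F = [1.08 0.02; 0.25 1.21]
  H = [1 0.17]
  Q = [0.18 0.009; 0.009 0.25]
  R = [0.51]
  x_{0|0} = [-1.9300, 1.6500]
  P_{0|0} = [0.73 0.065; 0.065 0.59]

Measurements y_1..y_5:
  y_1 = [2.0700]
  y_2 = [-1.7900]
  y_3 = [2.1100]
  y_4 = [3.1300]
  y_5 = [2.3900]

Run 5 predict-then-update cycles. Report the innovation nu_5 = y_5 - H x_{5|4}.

innov = [-0.2190]

step 1: x^-=[-2.0514, 1.5140]  P^-=[1.0345 0.3056; 0.3056 1.1988]  S=[1.6831]  K=[0.6455; 0.3027]  nu=[3.8640]  x^+=[0.4429, 2.6836]  P^+=[0.3332 -0.0232; -0.0232 1.0446]
step 2: x^-=[0.5320, 3.3578]  P^-=[0.5680 0.0938; 0.0938 1.7861]  S=[1.1615]  K=[0.5028; 0.3422]  nu=[-2.8929]  x^+=[-0.9224, 2.3680]  P^+=[0.2744 -0.1060; -0.1060 1.6502]
step 3: x^-=[-0.9488, 2.6347]  P^-=[0.4962 -0.0161; -0.0161 2.6190]  S=[1.0764]  K=[0.4584; 0.3987]  nu=[2.6109]  x^+=[0.2481, 3.6757]  P^+=[0.2700 -0.2128; -0.2128 2.4479]
step 4: x^-=[0.3415, 4.5096]  P^-=[0.4867 -0.1380; -0.1380 3.7221]  S=[1.0573]  K=[0.4381; 0.4679]  nu=[2.0219]  x^+=[1.2273, 5.4557]  P^+=[0.2837 -0.3548; -0.3548 3.4906]
step 5: x^-=[1.4346, 6.9082]  P^-=[0.4970 -0.2953; -0.2953 5.1637]  S=[1.0559]  K=[0.4232; 0.5517]  nu=[-0.2190]  x^+=[1.3419, 6.7874]  P^+=[0.3079 -0.5418; -0.5418 4.8423]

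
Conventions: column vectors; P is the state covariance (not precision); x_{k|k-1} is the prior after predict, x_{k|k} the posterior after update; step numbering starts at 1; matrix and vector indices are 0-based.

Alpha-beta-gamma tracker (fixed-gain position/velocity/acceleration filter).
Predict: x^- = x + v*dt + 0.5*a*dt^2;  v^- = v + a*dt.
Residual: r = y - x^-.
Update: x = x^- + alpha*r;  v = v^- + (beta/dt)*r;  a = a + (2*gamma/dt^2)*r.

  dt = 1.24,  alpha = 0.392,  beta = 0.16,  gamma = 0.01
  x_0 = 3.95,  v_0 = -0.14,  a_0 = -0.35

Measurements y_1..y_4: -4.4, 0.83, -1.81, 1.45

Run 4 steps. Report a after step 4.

a_post = -0.3035

step 1: x_pred=3.5073  r=-7.9073  x^+=0.4077  v^+=-1.5943  a^+=-0.4529
step 2: x_pred=-1.9174  r=2.7474  x^+=-0.8404  v^+=-1.8013  a^+=-0.4171
step 3: x_pred=-3.3948  r=1.5848  x^+=-2.7735  v^+=-2.1141  a^+=-0.3965
step 4: x_pred=-5.6998  r=7.1498  x^+=-2.8971  v^+=-1.6832  a^+=-0.3035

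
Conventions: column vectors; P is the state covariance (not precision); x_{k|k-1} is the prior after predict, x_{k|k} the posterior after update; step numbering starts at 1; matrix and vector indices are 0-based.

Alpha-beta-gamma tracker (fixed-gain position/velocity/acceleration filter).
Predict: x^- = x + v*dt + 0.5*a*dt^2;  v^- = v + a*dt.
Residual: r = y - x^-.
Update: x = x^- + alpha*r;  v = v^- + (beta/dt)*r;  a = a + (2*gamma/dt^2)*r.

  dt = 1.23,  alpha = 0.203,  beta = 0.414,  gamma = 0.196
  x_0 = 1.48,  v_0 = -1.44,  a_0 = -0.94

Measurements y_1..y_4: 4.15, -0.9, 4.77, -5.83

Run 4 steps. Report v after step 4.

v_post = 0.9313

step 1: x_pred=-1.0023  r=5.1523  x^+=0.0436  v^+=-0.8620  a^+=0.3950
step 2: x_pred=-0.7179  r=-0.1821  x^+=-0.7548  v^+=-0.4375  a^+=0.3478
step 3: x_pred=-1.0299  r=5.7999  x^+=0.1475  v^+=1.9424  a^+=1.8506
step 4: x_pred=3.9365  r=-9.7665  x^+=1.9539  v^+=0.9313  a^+=-0.6800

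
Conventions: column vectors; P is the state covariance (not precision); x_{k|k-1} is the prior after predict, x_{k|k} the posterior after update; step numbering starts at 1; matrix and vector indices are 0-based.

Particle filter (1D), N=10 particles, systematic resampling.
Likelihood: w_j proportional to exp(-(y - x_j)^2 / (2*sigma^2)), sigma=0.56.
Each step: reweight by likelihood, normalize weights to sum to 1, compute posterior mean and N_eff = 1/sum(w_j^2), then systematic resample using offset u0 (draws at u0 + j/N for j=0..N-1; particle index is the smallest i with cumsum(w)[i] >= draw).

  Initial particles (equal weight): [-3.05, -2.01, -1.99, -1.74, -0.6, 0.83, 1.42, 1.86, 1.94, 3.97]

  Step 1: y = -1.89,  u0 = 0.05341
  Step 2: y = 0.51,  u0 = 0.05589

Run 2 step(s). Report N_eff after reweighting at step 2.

N_eff = 5.0628

step 1: w=[0.0376, 0.3139, 0.3161, 0.3098, 0.0226, 0.0000, 0.0000, 0.0000, 0.0000, 0.0000]  mean=-1.9272  Neff=3.3744  idx=[1, 1, 1, 2, 2, 2, 2, 3, 3, 3]
step 2: w=[0.0322, 0.0322, 0.0322, 0.0378, 0.0378, 0.0378, 0.0378, 0.2508, 0.2508, 0.2508]  mean=-1.8038  Neff=5.0628  idx=[1, 4, 7, 7, 7, 8, 8, 9, 9, 9]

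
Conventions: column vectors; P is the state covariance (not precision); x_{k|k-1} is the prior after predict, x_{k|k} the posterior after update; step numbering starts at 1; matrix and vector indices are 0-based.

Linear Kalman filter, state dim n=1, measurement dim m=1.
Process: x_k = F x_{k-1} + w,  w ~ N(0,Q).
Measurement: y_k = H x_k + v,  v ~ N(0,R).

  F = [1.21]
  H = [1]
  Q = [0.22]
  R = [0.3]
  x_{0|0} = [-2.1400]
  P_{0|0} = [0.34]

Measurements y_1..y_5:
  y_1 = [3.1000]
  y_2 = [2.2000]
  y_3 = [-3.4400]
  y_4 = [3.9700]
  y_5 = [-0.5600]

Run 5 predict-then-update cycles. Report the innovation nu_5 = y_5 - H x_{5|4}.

innov = [-2.8694]

step 1: x^-=[-2.5894]  P^-=[0.7178]  S=[1.0178]  K=[0.7052]  nu=[5.6894]  x^+=[1.4230]  P^+=[0.2116]
step 2: x^-=[1.7219]  P^-=[0.5298]  S=[0.8298]  K=[0.6385]  nu=[0.4781]  x^+=[2.0271]  P^+=[0.1915]
step 3: x^-=[2.4528]  P^-=[0.5004]  S=[0.8004]  K=[0.6252]  nu=[-5.8928]  x^+=[-1.2314]  P^+=[0.1876]
step 4: x^-=[-1.4900]  P^-=[0.4946]  S=[0.7946]  K=[0.6225]  nu=[5.4600]  x^+=[1.9086]  P^+=[0.1867]
step 5: x^-=[2.3094]  P^-=[0.4934]  S=[0.7934]  K=[0.6219]  nu=[-2.8694]  x^+=[0.5250]  P^+=[0.1866]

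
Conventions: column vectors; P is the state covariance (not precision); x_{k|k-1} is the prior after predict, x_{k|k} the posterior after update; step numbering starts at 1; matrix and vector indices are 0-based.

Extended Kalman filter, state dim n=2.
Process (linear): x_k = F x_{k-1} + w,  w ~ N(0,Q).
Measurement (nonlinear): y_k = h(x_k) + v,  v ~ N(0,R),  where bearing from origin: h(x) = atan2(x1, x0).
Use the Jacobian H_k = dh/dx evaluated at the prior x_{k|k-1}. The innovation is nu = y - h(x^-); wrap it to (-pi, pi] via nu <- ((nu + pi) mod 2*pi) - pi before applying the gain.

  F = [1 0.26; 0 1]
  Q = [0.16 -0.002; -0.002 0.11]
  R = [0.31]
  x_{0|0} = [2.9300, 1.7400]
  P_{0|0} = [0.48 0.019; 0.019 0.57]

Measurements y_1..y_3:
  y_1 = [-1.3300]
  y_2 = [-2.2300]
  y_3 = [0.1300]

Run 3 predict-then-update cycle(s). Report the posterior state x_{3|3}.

x_post = [3.7640, -0.0082]

step 1: x^-=[3.3824, 1.7400]  P^-=[0.6884 0.1652; 0.1652 0.6800]  H_jac=[-0.1203 0.2338]  S=[0.3478]  K=[-0.1270; 0.3999]  nu=[-1.8051]  x^+=[3.6116, 1.0181]  P^+=[0.6828 0.1829; 0.1829 0.6244]
step 2: x^-=[3.8763, 1.0181]  P^-=[0.9801 0.3432; 0.3432 0.7344]  H_jac=[-0.0634 0.2413]  S=[0.3462]  K=[0.0598; 0.4491]  nu=[-2.4868]  x^+=[3.7276, -0.0987]  P^+=[0.9789 0.3339; 0.3339 0.6646]
step 3: x^-=[3.7020, -0.0987]  P^-=[1.3574 0.5047; 0.5047 0.7746]  H_jac=[0.0072 0.2699]  S=[0.3685]  K=[0.3962; 0.5773]  nu=[0.1566]  x^+=[3.7640, -0.0082]  P^+=[1.2996 0.4204; 0.4204 0.6518]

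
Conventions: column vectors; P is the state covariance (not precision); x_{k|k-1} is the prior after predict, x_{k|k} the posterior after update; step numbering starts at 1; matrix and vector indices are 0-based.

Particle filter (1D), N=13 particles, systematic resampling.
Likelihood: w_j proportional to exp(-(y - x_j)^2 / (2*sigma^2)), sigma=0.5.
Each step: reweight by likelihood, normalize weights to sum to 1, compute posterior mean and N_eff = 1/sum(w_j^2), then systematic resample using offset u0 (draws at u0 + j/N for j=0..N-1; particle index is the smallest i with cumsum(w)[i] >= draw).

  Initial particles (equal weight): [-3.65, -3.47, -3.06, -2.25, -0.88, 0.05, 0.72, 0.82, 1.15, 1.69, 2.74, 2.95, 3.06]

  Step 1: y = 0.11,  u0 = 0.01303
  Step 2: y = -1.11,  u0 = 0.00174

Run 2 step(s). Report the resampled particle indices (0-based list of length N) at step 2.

step 1: w=[0.0000, 0.0000, 0.0000, 0.0000, 0.0672, 0.4738, 0.2267, 0.1741, 0.0549, 0.0032, 0.0000, 0.0000, 0.0000]  mean=0.3391  Neff=3.1871  idx=[4, 5, 5, 5, 5, 5, 5, 6, 6, 6, 7, 7, 7]
step 2: w=[0.6858, 0.0517, 0.0517, 0.0517, 0.0517, 0.0517, 0.0517, 0.0009, 0.0009, 0.0009, 0.0004, 0.0004, 0.0004]  mean=-0.5848  Neff=2.0564  idx=[0, 0, 0, 0, 0, 0, 0, 0, 0, 1, 2, 4, 5]

resampled_idx = [0, 0, 0, 0, 0, 0, 0, 0, 0, 1, 2, 4, 5]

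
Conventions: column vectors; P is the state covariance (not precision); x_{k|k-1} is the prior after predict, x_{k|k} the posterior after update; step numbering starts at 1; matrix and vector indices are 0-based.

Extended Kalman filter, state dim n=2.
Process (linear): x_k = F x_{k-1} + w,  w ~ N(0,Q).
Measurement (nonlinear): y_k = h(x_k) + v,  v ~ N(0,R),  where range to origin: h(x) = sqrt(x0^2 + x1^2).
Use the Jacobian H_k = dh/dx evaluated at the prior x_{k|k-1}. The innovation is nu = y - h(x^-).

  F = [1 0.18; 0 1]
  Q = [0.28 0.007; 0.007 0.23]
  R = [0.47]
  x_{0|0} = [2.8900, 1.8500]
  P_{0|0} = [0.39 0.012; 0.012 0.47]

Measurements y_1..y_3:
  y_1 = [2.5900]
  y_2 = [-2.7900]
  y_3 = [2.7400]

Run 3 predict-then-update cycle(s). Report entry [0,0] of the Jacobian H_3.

H_jac[0,0] = -0.2674

step 1: x^-=[3.2230, 1.8500]  P^-=[0.6895 0.1036; 0.1036 0.7000]  H_jac=[0.8673 0.4978]  S=[1.2516]  K=[0.5190; 0.3502]  nu=[-1.1262]  x^+=[2.6385, 1.4556]  P^+=[0.3524 -0.1239; -0.1239 0.5465]
step 2: x^-=[2.9005, 1.4556]  P^-=[0.6055 -0.0185; -0.0185 0.7765]  H_jac=[0.8938 0.4485]  S=[1.0950]  K=[0.4866; 0.3029]  nu=[-6.0352]  x^+=[-0.0363, -0.3727]  P^+=[0.3462 -0.1799; -0.1799 0.6760]
step 3: x^-=[-0.1034, -0.3727]  P^-=[0.5833 -0.0513; -0.0513 0.9060]  H_jac=[-0.2674 -0.9636]  S=[1.3265]  K=[-0.0803; -0.6478]  nu=[2.3533]  x^+=[-0.2925, -1.8971]  P^+=[0.5748 -0.1203; -0.1203 0.3493]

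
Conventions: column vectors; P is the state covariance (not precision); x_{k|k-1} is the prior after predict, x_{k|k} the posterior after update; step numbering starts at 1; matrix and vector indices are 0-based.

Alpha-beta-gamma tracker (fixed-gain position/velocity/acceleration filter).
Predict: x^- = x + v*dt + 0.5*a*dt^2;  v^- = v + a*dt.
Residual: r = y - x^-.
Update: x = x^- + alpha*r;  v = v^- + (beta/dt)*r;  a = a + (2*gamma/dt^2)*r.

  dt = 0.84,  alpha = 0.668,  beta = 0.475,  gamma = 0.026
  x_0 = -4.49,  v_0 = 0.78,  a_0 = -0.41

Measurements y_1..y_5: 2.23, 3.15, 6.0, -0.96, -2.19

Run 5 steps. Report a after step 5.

a_post = -0.9391

step 1: x_pred=-3.9794  r=6.2094  x^+=0.1685  v^+=3.9469  a^+=0.0476
step 2: x_pred=3.5007  r=-0.3507  x^+=3.2664  v^+=3.7886  a^+=0.0218
step 3: x_pred=6.4565  r=-0.4565  x^+=6.1516  v^+=3.5487  a^+=-0.0119
step 4: x_pred=9.1283  r=-10.0883  x^+=2.3893  v^+=-2.1659  a^+=-0.7553
step 5: x_pred=0.3034  r=-2.4934  x^+=-1.3622  v^+=-4.2104  a^+=-0.9391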